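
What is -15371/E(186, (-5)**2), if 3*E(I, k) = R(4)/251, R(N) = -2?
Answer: 11574363/2 ≈ 5.7872e+6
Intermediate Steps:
E(I, k) = -2/753 (E(I, k) = (-2/251)/3 = (-2*1/251)/3 = (1/3)*(-2/251) = -2/753)
-15371/E(186, (-5)**2) = -15371/(-2/753) = -15371*(-753/2) = 11574363/2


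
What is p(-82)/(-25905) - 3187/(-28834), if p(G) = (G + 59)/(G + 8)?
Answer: 1527180052/13818478245 ≈ 0.11052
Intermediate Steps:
p(G) = (59 + G)/(8 + G)
p(-82)/(-25905) - 3187/(-28834) = ((59 - 82)/(8 - 82))/(-25905) - 3187/(-28834) = (-23/(-74))*(-1/25905) - 3187*(-1/28834) = -1/74*(-23)*(-1/25905) + 3187/28834 = (23/74)*(-1/25905) + 3187/28834 = -23/1916970 + 3187/28834 = 1527180052/13818478245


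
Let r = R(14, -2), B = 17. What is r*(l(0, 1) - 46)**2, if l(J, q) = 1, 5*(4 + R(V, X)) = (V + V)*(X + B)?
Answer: 162000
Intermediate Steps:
R(V, X) = -4 + 2*V*(17 + X)/5 (R(V, X) = -4 + ((V + V)*(X + 17))/5 = -4 + ((2*V)*(17 + X))/5 = -4 + (2*V*(17 + X))/5 = -4 + 2*V*(17 + X)/5)
r = 80 (r = -4 + (34/5)*14 + (2/5)*14*(-2) = -4 + 476/5 - 56/5 = 80)
r*(l(0, 1) - 46)**2 = 80*(1 - 46)**2 = 80*(-45)**2 = 80*2025 = 162000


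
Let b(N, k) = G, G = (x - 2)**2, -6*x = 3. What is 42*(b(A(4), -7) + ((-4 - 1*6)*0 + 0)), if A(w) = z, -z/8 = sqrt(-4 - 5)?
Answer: 525/2 ≈ 262.50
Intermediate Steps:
x = -1/2 (x = -1/6*3 = -1/2 ≈ -0.50000)
z = -24*I (z = -8*sqrt(-4 - 5) = -24*I ≈ -24.0*I)
A(w) = -24*I
G = 25/4 (G = (-1/2 - 2)**2 = (-5/2)**2 = 25/4 ≈ 6.2500)
b(N, k) = 25/4
42*(b(A(4), -7) + ((-4 - 1*6)*0 + 0)) = 42*(25/4 + ((-4 - 1*6)*0 + 0)) = 42*(25/4 + ((-4 - 6)*0 + 0)) = 42*(25/4 + (-10*0 + 0)) = 42*(25/4 + (0 + 0)) = 42*(25/4 + 0) = 42*(25/4) = 525/2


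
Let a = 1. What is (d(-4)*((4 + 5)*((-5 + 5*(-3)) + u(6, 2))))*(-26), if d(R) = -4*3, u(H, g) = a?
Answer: -53352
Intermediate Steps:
u(H, g) = 1
d(R) = -12
(d(-4)*((4 + 5)*((-5 + 5*(-3)) + u(6, 2))))*(-26) = -12*(4 + 5)*((-5 + 5*(-3)) + 1)*(-26) = -108*((-5 - 15) + 1)*(-26) = -108*(-20 + 1)*(-26) = -108*(-19)*(-26) = -12*(-171)*(-26) = 2052*(-26) = -53352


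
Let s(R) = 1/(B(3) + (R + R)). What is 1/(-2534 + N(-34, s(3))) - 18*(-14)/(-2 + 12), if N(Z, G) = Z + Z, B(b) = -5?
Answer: 327847/13010 ≈ 25.200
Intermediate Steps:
s(R) = 1/(-5 + 2*R) (s(R) = 1/(-5 + (R + R)) = 1/(-5 + 2*R))
N(Z, G) = 2*Z
1/(-2534 + N(-34, s(3))) - 18*(-14)/(-2 + 12) = 1/(-2534 + 2*(-34)) - 18*(-14)/(-2 + 12) = 1/(-2534 - 68) - (-252)/10 = 1/(-2602) - (-252)/10 = -1/2602 - 1*(-126/5) = -1/2602 + 126/5 = 327847/13010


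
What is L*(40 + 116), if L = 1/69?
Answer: 52/23 ≈ 2.2609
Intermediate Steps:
L = 1/69 ≈ 0.014493
L*(40 + 116) = (40 + 116)/69 = (1/69)*156 = 52/23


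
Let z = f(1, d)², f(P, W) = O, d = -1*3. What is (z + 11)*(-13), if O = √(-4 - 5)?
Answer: -26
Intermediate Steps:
d = -3
O = 3*I (O = √(-9) = 3*I ≈ 3.0*I)
f(P, W) = 3*I
z = -9 (z = (3*I)² = -9)
(z + 11)*(-13) = (-9 + 11)*(-13) = 2*(-13) = -26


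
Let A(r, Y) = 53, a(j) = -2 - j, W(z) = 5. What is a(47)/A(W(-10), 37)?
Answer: -49/53 ≈ -0.92453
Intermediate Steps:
a(47)/A(W(-10), 37) = (-2 - 1*47)/53 = (-2 - 47)*(1/53) = -49*1/53 = -49/53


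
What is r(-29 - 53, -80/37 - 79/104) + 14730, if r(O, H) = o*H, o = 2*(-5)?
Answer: 28396735/1924 ≈ 14759.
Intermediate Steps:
o = -10
r(O, H) = -10*H
r(-29 - 53, -80/37 - 79/104) + 14730 = -10*(-80/37 - 79/104) + 14730 = -10*(-11243/3848) + 14730 = 56215/1924 + 14730 = 28396735/1924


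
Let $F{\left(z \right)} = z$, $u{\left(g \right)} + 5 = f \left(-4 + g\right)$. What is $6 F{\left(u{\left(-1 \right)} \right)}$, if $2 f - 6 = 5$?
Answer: $-195$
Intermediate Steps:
$f = \frac{11}{2}$ ($f = 3 + \frac{1}{2} \cdot 5 = 3 + \frac{5}{2} = \frac{11}{2} \approx 5.5$)
$u{\left(g \right)} = -27 + \frac{11 g}{2}$ ($u{\left(g \right)} = -5 + \frac{11 \left(-4 + g\right)}{2} = -5 + \left(-22 + \frac{11 g}{2}\right) = -27 + \frac{11 g}{2}$)
$6 F{\left(u{\left(-1 \right)} \right)} = 6 \left(-27 + \frac{11}{2} \left(-1\right)\right) = 6 \left(-27 - \frac{11}{2}\right) = 6 \left(- \frac{65}{2}\right) = -195$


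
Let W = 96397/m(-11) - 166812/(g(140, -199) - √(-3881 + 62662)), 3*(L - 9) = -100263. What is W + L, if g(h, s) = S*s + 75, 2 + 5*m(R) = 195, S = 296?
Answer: -5161757878552174/166983236195 - 41703*√58781/865198115 ≈ -30912.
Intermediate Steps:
m(R) = 193/5 (m(R) = -⅖ + (⅕)*195 = -⅖ + 39 = 193/5)
L = -33412 (L = 9 + (⅓)*(-100263) = 9 - 33421 = -33412)
g(h, s) = 75 + 296*s (g(h, s) = 296*s + 75 = 75 + 296*s)
W = 481985/193 - 166812/(-58829 - √58781) (W = 96397/(193/5) - 166812/((75 + 296*(-199)) - √(-3881 + 62662)) = 96397*(5/193) - 166812/((75 - 58904) - √58781) = 481985/193 - 166812/(-58829 - √58781) ≈ 2500.2)
W + L = (417486009195166/166983236195 - 41703*√58781/865198115) - 33412 = -5161757878552174/166983236195 - 41703*√58781/865198115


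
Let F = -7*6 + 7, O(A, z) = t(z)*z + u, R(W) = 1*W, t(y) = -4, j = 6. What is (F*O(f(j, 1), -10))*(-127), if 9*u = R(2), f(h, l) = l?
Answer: 1609090/9 ≈ 1.7879e+5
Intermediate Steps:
R(W) = W
u = 2/9 (u = (⅑)*2 = 2/9 ≈ 0.22222)
O(A, z) = 2/9 - 4*z (O(A, z) = -4*z + 2/9 = 2/9 - 4*z)
F = -35 (F = -42 + 7 = -35)
(F*O(f(j, 1), -10))*(-127) = -35*(2/9 - 4*(-10))*(-127) = -35*(2/9 + 40)*(-127) = -35*362/9*(-127) = -12670/9*(-127) = 1609090/9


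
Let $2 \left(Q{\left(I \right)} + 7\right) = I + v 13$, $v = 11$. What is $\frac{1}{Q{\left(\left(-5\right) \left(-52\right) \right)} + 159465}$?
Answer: $\frac{2}{319319} \approx 6.2633 \cdot 10^{-6}$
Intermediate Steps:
$Q{\left(I \right)} = \frac{129}{2} + \frac{I}{2}$ ($Q{\left(I \right)} = -7 + \frac{I + 11 \cdot 13}{2} = -7 + \frac{I + 143}{2} = -7 + \frac{143 + I}{2} = -7 + \left(\frac{143}{2} + \frac{I}{2}\right) = \frac{129}{2} + \frac{I}{2}$)
$\frac{1}{Q{\left(\left(-5\right) \left(-52\right) \right)} + 159465} = \frac{1}{\left(\frac{129}{2} + \frac{\left(-5\right) \left(-52\right)}{2}\right) + 159465} = \frac{1}{\left(\frac{129}{2} + \frac{1}{2} \cdot 260\right) + 159465} = \frac{1}{\left(\frac{129}{2} + 130\right) + 159465} = \frac{1}{\frac{389}{2} + 159465} = \frac{1}{\frac{319319}{2}} = \frac{2}{319319}$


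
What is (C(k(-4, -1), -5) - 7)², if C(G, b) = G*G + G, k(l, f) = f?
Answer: 49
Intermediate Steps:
C(G, b) = G + G² (C(G, b) = G² + G = G + G²)
(C(k(-4, -1), -5) - 7)² = (-(1 - 1) - 7)² = (-1*0 - 7)² = (0 - 7)² = (-7)² = 49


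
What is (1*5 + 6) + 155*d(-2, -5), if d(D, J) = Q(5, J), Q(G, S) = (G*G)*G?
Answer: 19386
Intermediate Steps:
Q(G, S) = G³ (Q(G, S) = G²*G = G³)
d(D, J) = 125 (d(D, J) = 5³ = 125)
(1*5 + 6) + 155*d(-2, -5) = (1*5 + 6) + 155*125 = (5 + 6) + 19375 = 11 + 19375 = 19386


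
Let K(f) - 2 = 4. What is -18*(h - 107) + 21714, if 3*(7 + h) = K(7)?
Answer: 23730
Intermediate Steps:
K(f) = 6 (K(f) = 2 + 4 = 6)
h = -5 (h = -7 + (⅓)*6 = -7 + 2 = -5)
-18*(h - 107) + 21714 = -18*(-5 - 107) + 21714 = -18*(-112) + 21714 = 2016 + 21714 = 23730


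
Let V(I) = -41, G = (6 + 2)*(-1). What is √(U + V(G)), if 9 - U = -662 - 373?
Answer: √1003 ≈ 31.670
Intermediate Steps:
G = -8 (G = 8*(-1) = -8)
U = 1044 (U = 9 - (-662 - 373) = 9 - 1*(-1035) = 9 + 1035 = 1044)
√(U + V(G)) = √(1044 - 41) = √1003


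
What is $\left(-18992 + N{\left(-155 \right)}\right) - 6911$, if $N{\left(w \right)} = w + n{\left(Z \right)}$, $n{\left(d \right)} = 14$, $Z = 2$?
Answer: $-26044$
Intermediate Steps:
$N{\left(w \right)} = 14 + w$ ($N{\left(w \right)} = w + 14 = 14 + w$)
$\left(-18992 + N{\left(-155 \right)}\right) - 6911 = \left(-18992 + \left(14 - 155\right)\right) - 6911 = \left(-18992 - 141\right) - 6911 = -19133 - 6911 = -26044$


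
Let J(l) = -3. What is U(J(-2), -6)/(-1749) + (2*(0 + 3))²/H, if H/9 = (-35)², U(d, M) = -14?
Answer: 24146/2142525 ≈ 0.011270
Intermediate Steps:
H = 11025 (H = 9*(-35)² = 9*1225 = 11025)
U(J(-2), -6)/(-1749) + (2*(0 + 3))²/H = -14/(-1749) + (2*(0 + 3))²/11025 = -14*(-1/1749) + (2*3)²*(1/11025) = 14/1749 + 6²*(1/11025) = 14/1749 + 36*(1/11025) = 14/1749 + 4/1225 = 24146/2142525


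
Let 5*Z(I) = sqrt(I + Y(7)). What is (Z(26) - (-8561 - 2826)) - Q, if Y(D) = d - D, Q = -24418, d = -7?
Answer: 35805 + 2*sqrt(3)/5 ≈ 35806.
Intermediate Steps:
Y(D) = -7 - D
Z(I) = sqrt(-14 + I)/5 (Z(I) = sqrt(I + (-7 - 1*7))/5 = sqrt(I + (-7 - 7))/5 = sqrt(I - 14)/5 = sqrt(-14 + I)/5)
(Z(26) - (-8561 - 2826)) - Q = (sqrt(-14 + 26)/5 - (-8561 - 2826)) - 1*(-24418) = (sqrt(12)/5 - 1*(-11387)) + 24418 = ((2*sqrt(3))/5 + 11387) + 24418 = (2*sqrt(3)/5 + 11387) + 24418 = (11387 + 2*sqrt(3)/5) + 24418 = 35805 + 2*sqrt(3)/5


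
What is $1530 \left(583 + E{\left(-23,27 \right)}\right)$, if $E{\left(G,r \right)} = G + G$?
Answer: $821610$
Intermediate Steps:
$E{\left(G,r \right)} = 2 G$
$1530 \left(583 + E{\left(-23,27 \right)}\right) = 1530 \left(583 + 2 \left(-23\right)\right) = 1530 \left(583 - 46\right) = 1530 \cdot 537 = 821610$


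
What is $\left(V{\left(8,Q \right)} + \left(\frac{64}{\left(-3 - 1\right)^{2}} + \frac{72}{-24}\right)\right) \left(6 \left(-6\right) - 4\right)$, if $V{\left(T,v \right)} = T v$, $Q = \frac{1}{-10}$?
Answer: $-8$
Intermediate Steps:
$Q = - \frac{1}{10} \approx -0.1$
$\left(V{\left(8,Q \right)} + \left(\frac{64}{\left(-3 - 1\right)^{2}} + \frac{72}{-24}\right)\right) \left(6 \left(-6\right) - 4\right) = \left(8 \left(- \frac{1}{10}\right) + \left(\frac{64}{\left(-3 - 1\right)^{2}} + \frac{72}{-24}\right)\right) \left(6 \left(-6\right) - 4\right) = \left(- \frac{4}{5} + \left(\frac{64}{\left(-4\right)^{2}} + 72 \left(- \frac{1}{24}\right)\right)\right) \left(-36 - 4\right) = \left(- \frac{4}{5} - \left(3 - \frac{64}{16}\right)\right) \left(-40\right) = \left(- \frac{4}{5} + \left(64 \cdot \frac{1}{16} - 3\right)\right) \left(-40\right) = \left(- \frac{4}{5} + \left(4 - 3\right)\right) \left(-40\right) = \left(- \frac{4}{5} + 1\right) \left(-40\right) = \frac{1}{5} \left(-40\right) = -8$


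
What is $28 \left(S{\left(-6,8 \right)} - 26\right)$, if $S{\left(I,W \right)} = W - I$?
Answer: $-336$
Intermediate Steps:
$28 \left(S{\left(-6,8 \right)} - 26\right) = 28 \left(\left(8 - -6\right) - 26\right) = 28 \left(\left(8 + 6\right) - 26\right) = 28 \left(14 - 26\right) = 28 \left(-12\right) = -336$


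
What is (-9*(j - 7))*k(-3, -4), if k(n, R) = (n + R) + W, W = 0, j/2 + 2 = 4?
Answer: -189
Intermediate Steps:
j = 4 (j = -4 + 2*4 = -4 + 8 = 4)
k(n, R) = R + n (k(n, R) = (n + R) + 0 = (R + n) + 0 = R + n)
(-9*(j - 7))*k(-3, -4) = (-9*(4 - 7))*(-4 - 3) = -9*(-3)*(-7) = 27*(-7) = -189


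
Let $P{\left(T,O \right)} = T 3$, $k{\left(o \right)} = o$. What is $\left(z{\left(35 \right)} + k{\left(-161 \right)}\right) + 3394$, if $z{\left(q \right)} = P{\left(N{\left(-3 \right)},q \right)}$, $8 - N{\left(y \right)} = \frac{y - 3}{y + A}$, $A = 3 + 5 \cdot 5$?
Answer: $\frac{81443}{25} \approx 3257.7$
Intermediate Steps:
$A = 28$ ($A = 3 + 25 = 28$)
$N{\left(y \right)} = 8 - \frac{-3 + y}{28 + y}$ ($N{\left(y \right)} = 8 - \frac{y - 3}{y + 28} = 8 - \frac{-3 + y}{28 + y}$)
$P{\left(T,O \right)} = 3 T$
$z{\left(q \right)} = \frac{618}{25}$ ($z{\left(q \right)} = 3 \frac{227 + 7 \left(-3\right)}{28 - 3} = 3 \frac{227 - 21}{25} = 3 \cdot \frac{1}{25} \cdot 206 = 3 \cdot \frac{206}{25} = \frac{618}{25}$)
$\left(z{\left(35 \right)} + k{\left(-161 \right)}\right) + 3394 = \left(\frac{618}{25} - 161\right) + 3394 = - \frac{3407}{25} + 3394 = \frac{81443}{25}$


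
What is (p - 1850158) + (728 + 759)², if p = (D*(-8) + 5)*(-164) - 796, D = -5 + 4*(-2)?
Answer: 342339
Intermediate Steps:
D = -13 (D = -5 - 8 = -13)
p = -18672 (p = (-13*(-8) + 5)*(-164) - 796 = (104 + 5)*(-164) - 796 = 109*(-164) - 796 = -17876 - 796 = -18672)
(p - 1850158) + (728 + 759)² = (-18672 - 1850158) + (728 + 759)² = -1868830 + 1487² = -1868830 + 2211169 = 342339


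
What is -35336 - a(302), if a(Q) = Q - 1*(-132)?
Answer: -35770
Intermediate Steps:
a(Q) = 132 + Q (a(Q) = Q + 132 = 132 + Q)
-35336 - a(302) = -35336 - (132 + 302) = -35336 - 1*434 = -35336 - 434 = -35770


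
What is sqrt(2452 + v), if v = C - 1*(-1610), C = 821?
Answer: sqrt(4883) ≈ 69.878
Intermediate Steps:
v = 2431 (v = 821 - 1*(-1610) = 821 + 1610 = 2431)
sqrt(2452 + v) = sqrt(2452 + 2431) = sqrt(4883)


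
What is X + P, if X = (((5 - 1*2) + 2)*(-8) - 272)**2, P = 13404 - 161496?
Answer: -50748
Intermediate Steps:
P = -148092
X = 97344 (X = (((5 - 2) + 2)*(-8) - 272)**2 = ((3 + 2)*(-8) - 272)**2 = (5*(-8) - 272)**2 = (-40 - 272)**2 = (-312)**2 = 97344)
X + P = 97344 - 148092 = -50748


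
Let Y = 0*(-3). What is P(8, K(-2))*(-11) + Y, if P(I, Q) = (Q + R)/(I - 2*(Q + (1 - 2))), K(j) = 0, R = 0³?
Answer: 0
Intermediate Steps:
R = 0
P(I, Q) = Q/(2 + I - 2*Q) (P(I, Q) = (Q + 0)/(I - 2*(Q + (1 - 2))) = Q/(I - 2*(Q - 1)) = Q/(I - 2*(-1 + Q)) = Q/(I + (2 - 2*Q)) = Q/(2 + I - 2*Q))
Y = 0
P(8, K(-2))*(-11) + Y = (0/(2 + 8 - 2*0))*(-11) + 0 = (0/(2 + 8 + 0))*(-11) + 0 = (0/10)*(-11) + 0 = (0*(⅒))*(-11) + 0 = 0*(-11) + 0 = 0 + 0 = 0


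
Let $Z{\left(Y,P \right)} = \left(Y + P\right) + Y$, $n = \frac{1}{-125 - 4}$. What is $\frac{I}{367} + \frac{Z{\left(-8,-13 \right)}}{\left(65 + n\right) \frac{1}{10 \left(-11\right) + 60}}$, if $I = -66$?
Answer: $\frac{34047003}{1538464} \approx 22.131$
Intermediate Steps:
$n = - \frac{1}{129}$ ($n = \frac{1}{-129} = - \frac{1}{129} \approx -0.0077519$)
$Z{\left(Y,P \right)} = P + 2 Y$ ($Z{\left(Y,P \right)} = \left(P + Y\right) + Y = P + 2 Y$)
$\frac{I}{367} + \frac{Z{\left(-8,-13 \right)}}{\left(65 + n\right) \frac{1}{10 \left(-11\right) + 60}} = - \frac{66}{367} + \frac{-13 + 2 \left(-8\right)}{\left(65 - \frac{1}{129}\right) \frac{1}{10 \left(-11\right) + 60}} = \left(-66\right) \frac{1}{367} + \frac{-13 - 16}{\frac{8384}{129} \frac{1}{-110 + 60}} = - \frac{66}{367} - \frac{29}{\frac{8384}{129} \frac{1}{-50}} = - \frac{66}{367} - \frac{29}{\frac{8384}{129} \left(- \frac{1}{50}\right)} = - \frac{66}{367} - \frac{29}{- \frac{4192}{3225}} = - \frac{66}{367} - - \frac{93525}{4192} = - \frac{66}{367} + \frac{93525}{4192} = \frac{34047003}{1538464}$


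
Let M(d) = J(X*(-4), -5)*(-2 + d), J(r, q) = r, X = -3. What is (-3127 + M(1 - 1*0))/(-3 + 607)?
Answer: -3139/604 ≈ -5.1970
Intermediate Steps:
M(d) = -24 + 12*d (M(d) = (-3*(-4))*(-2 + d) = 12*(-2 + d) = -24 + 12*d)
(-3127 + M(1 - 1*0))/(-3 + 607) = (-3127 + (-24 + 12*(1 - 1*0)))/(-3 + 607) = (-3127 + (-24 + 12*(1 + 0)))/604 = (-3127 + (-24 + 12*1))*(1/604) = (-3127 + (-24 + 12))*(1/604) = (-3127 - 12)*(1/604) = -3139*1/604 = -3139/604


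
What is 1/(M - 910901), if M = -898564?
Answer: -1/1809465 ≈ -5.5265e-7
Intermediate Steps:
1/(M - 910901) = 1/(-898564 - 910901) = 1/(-1809465) = -1/1809465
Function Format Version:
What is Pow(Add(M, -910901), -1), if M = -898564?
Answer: Rational(-1, 1809465) ≈ -5.5265e-7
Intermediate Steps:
Pow(Add(M, -910901), -1) = Pow(Add(-898564, -910901), -1) = Pow(-1809465, -1) = Rational(-1, 1809465)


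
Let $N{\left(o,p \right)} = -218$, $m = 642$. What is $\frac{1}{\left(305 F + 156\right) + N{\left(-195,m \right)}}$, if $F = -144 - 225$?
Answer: $- \frac{1}{112607} \approx -8.8804 \cdot 10^{-6}$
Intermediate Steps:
$F = -369$
$\frac{1}{\left(305 F + 156\right) + N{\left(-195,m \right)}} = \frac{1}{\left(305 \left(-369\right) + 156\right) - 218} = \frac{1}{\left(-112545 + 156\right) - 218} = \frac{1}{-112389 - 218} = \frac{1}{-112607} = - \frac{1}{112607}$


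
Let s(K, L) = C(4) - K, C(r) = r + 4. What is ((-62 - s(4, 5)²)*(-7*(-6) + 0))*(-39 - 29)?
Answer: 222768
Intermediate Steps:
C(r) = 4 + r
s(K, L) = 8 - K (s(K, L) = (4 + 4) - K = 8 - K)
((-62 - s(4, 5)²)*(-7*(-6) + 0))*(-39 - 29) = ((-62 - (8 - 1*4)²)*(-7*(-6) + 0))*(-39 - 29) = ((-62 - (8 - 4)²)*(42 + 0))*(-68) = ((-62 - 1*4²)*42)*(-68) = ((-62 - 1*16)*42)*(-68) = ((-62 - 16)*42)*(-68) = -78*42*(-68) = -3276*(-68) = 222768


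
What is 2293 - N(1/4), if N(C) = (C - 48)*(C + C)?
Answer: 18535/8 ≈ 2316.9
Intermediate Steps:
N(C) = 2*C*(-48 + C) (N(C) = (-48 + C)*(2*C) = 2*C*(-48 + C))
2293 - N(1/4) = 2293 - 2*(-48 + 1/4)/4 = 2293 - 2*(-48 + ¼)/4 = 2293 - 2*(-191)/(4*4) = 2293 - 1*(-191/8) = 2293 + 191/8 = 18535/8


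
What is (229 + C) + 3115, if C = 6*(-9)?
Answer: 3290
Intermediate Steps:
C = -54
(229 + C) + 3115 = (229 - 54) + 3115 = 175 + 3115 = 3290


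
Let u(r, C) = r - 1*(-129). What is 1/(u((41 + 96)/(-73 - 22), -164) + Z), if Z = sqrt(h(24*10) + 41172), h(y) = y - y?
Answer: -7885/1539256 + 9025*sqrt(10293)/112365688 ≈ 0.0030260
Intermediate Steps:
h(y) = 0
u(r, C) = 129 + r (u(r, C) = r + 129 = 129 + r)
Z = 2*sqrt(10293) (Z = sqrt(0 + 41172) = sqrt(41172) = 2*sqrt(10293) ≈ 202.91)
1/(u((41 + 96)/(-73 - 22), -164) + Z) = 1/((129 + (41 + 96)/(-73 - 22)) + 2*sqrt(10293)) = 1/((129 + 137/(-95)) + 2*sqrt(10293)) = 1/((129 + 137*(-1/95)) + 2*sqrt(10293)) = 1/((129 - 137/95) + 2*sqrt(10293)) = 1/(12118/95 + 2*sqrt(10293))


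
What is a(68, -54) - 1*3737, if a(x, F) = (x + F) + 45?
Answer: -3678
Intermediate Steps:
a(x, F) = 45 + F + x (a(x, F) = (F + x) + 45 = 45 + F + x)
a(68, -54) - 1*3737 = (45 - 54 + 68) - 1*3737 = 59 - 3737 = -3678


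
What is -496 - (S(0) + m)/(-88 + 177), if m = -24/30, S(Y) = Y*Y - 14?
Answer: -220646/445 ≈ -495.83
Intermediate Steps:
S(Y) = -14 + Y² (S(Y) = Y² - 14 = -14 + Y²)
m = -⅘ (m = -24*1/30 = -⅘ ≈ -0.80000)
-496 - (S(0) + m)/(-88 + 177) = -496 - ((-14 + 0²) - ⅘)/(-88 + 177) = -496 - ((-14 + 0) - ⅘)/89 = -496 - (-14 - ⅘)/89 = -496 - (-74)/(5*89) = -496 - 1*(-74/445) = -496 + 74/445 = -220646/445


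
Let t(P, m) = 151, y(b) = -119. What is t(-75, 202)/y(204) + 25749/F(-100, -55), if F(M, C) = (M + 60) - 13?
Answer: -3072134/6307 ≈ -487.10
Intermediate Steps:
F(M, C) = 47 + M (F(M, C) = (60 + M) - 13 = 47 + M)
t(-75, 202)/y(204) + 25749/F(-100, -55) = 151/(-119) + 25749/(47 - 100) = 151*(-1/119) + 25749/(-53) = -151/119 + 25749*(-1/53) = -151/119 - 25749/53 = -3072134/6307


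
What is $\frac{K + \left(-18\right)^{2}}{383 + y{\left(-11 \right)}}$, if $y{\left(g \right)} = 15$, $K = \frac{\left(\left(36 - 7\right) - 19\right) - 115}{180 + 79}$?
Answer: $\frac{11973}{14726} \approx 0.81305$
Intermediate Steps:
$K = - \frac{15}{37}$ ($K = \frac{\left(29 - 19\right) - 115}{259} = \left(10 - 115\right) \frac{1}{259} = \left(-105\right) \frac{1}{259} = - \frac{15}{37} \approx -0.40541$)
$\frac{K + \left(-18\right)^{2}}{383 + y{\left(-11 \right)}} = \frac{- \frac{15}{37} + \left(-18\right)^{2}}{383 + 15} = \frac{- \frac{15}{37} + 324}{398} = \frac{11973}{37} \cdot \frac{1}{398} = \frac{11973}{14726}$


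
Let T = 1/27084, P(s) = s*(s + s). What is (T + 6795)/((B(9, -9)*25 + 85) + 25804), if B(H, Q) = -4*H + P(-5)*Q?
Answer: 184035781/372107076 ≈ 0.49458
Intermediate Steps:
P(s) = 2*s² (P(s) = s*(2*s) = 2*s²)
T = 1/27084 ≈ 3.6922e-5
B(H, Q) = -4*H + 50*Q (B(H, Q) = -4*H + (2*(-5)²)*Q = -4*H + (2*25)*Q = -4*H + 50*Q)
(T + 6795)/((B(9, -9)*25 + 85) + 25804) = (1/27084 + 6795)/(((-4*9 + 50*(-9))*25 + 85) + 25804) = 184035781/(27084*(((-36 - 450)*25 + 85) + 25804)) = 184035781/(27084*((-486*25 + 85) + 25804)) = 184035781/(27084*((-12150 + 85) + 25804)) = 184035781/(27084*(-12065 + 25804)) = (184035781/27084)/13739 = (184035781/27084)*(1/13739) = 184035781/372107076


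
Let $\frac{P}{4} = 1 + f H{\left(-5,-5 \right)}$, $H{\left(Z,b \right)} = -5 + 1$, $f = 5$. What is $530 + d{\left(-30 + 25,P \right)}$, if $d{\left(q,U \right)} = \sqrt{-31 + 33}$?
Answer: $530 + \sqrt{2} \approx 531.41$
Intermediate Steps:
$H{\left(Z,b \right)} = -4$
$P = -76$ ($P = 4 \left(1 + 5 \left(-4\right)\right) = 4 \left(1 - 20\right) = 4 \left(-19\right) = -76$)
$d{\left(q,U \right)} = \sqrt{2}$
$530 + d{\left(-30 + 25,P \right)} = 530 + \sqrt{2}$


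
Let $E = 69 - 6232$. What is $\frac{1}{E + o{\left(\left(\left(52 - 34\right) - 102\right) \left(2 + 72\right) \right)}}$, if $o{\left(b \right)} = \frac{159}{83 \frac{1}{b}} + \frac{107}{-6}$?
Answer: $- \frac{498}{9008119} \approx -5.5283 \cdot 10^{-5}$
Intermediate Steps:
$E = -6163$ ($E = 69 - 6232 = -6163$)
$o{\left(b \right)} = - \frac{107}{6} + \frac{159 b}{83}$ ($o{\left(b \right)} = 159 \frac{b}{83} + 107 \left(- \frac{1}{6}\right) = \frac{159 b}{83} - \frac{107}{6} = - \frac{107}{6} + \frac{159 b}{83}$)
$\frac{1}{E + o{\left(\left(\left(52 - 34\right) - 102\right) \left(2 + 72\right) \right)}} = \frac{1}{-6163 + \left(- \frac{107}{6} + \frac{159 \left(\left(52 - 34\right) - 102\right) \left(2 + 72\right)}{83}\right)} = \frac{1}{-6163 + \left(- \frac{107}{6} + \frac{159 \left(\left(52 - 34\right) - 102\right) 74}{83}\right)} = \frac{1}{-6163 + \left(- \frac{107}{6} + \frac{159 \left(18 - 102\right) 74}{83}\right)} = \frac{1}{-6163 + \left(- \frac{107}{6} + \frac{159 \left(\left(-84\right) 74\right)}{83}\right)} = \frac{1}{-6163 + \left(- \frac{107}{6} + \frac{159}{83} \left(-6216\right)\right)} = \frac{1}{-6163 - \frac{5938945}{498}} = \frac{1}{- \frac{9008119}{498}} = - \frac{498}{9008119}$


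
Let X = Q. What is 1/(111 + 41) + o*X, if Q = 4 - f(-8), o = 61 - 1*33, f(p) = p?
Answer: 51073/152 ≈ 336.01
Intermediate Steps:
o = 28 (o = 61 - 33 = 28)
Q = 12 (Q = 4 - 1*(-8) = 4 + 8 = 12)
X = 12
1/(111 + 41) + o*X = 1/(111 + 41) + 28*12 = 1/152 + 336 = 51073/152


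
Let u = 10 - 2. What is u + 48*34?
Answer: 1640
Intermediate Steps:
u = 8
u + 48*34 = 8 + 48*34 = 8 + 1632 = 1640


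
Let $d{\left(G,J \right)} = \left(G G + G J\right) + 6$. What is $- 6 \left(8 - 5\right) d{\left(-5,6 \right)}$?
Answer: $-18$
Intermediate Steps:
$d{\left(G,J \right)} = 6 + G^{2} + G J$ ($d{\left(G,J \right)} = \left(G^{2} + G J\right) + 6 = 6 + G^{2} + G J$)
$- 6 \left(8 - 5\right) d{\left(-5,6 \right)} = - 6 \left(8 - 5\right) \left(6 + \left(-5\right)^{2} - 30\right) = \left(-6\right) 3 \left(6 + 25 - 30\right) = \left(-18\right) 1 = -18$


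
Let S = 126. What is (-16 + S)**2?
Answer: 12100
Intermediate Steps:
(-16 + S)**2 = (-16 + 126)**2 = 110**2 = 12100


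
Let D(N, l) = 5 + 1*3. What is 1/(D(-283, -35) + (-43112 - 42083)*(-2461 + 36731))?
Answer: -1/2919632642 ≈ -3.4251e-10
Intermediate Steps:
D(N, l) = 8 (D(N, l) = 5 + 3 = 8)
1/(D(-283, -35) + (-43112 - 42083)*(-2461 + 36731)) = 1/(8 + (-43112 - 42083)*(-2461 + 36731)) = 1/(8 - 85195*34270) = 1/(8 - 2919632650) = 1/(-2919632642) = -1/2919632642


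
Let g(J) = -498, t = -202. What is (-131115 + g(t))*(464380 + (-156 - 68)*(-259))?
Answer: -68754104748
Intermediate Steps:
(-131115 + g(t))*(464380 + (-156 - 68)*(-259)) = (-131115 - 498)*(464380 + (-156 - 68)*(-259)) = -131613*(464380 - 224*(-259)) = -131613*(464380 + 58016) = -131613*522396 = -68754104748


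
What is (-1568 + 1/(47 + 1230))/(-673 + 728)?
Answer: -400467/14047 ≈ -28.509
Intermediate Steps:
(-1568 + 1/(47 + 1230))/(-673 + 728) = (-1568 + 1/1277)/55 = (-1568 + 1/1277)*(1/55) = -2002335/1277*1/55 = -400467/14047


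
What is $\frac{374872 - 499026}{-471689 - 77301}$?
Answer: $\frac{62077}{274495} \approx 0.22615$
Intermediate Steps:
$\frac{374872 - 499026}{-471689 - 77301} = - \frac{124154}{-548990} = \left(-124154\right) \left(- \frac{1}{548990}\right) = \frac{62077}{274495}$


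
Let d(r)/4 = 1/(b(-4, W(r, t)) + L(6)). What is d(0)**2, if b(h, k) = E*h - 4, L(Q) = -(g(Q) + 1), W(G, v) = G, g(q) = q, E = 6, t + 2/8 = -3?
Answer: 16/1225 ≈ 0.013061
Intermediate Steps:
t = -13/4 (t = -1/4 - 3 = -13/4 ≈ -3.2500)
L(Q) = -1 - Q (L(Q) = -(Q + 1) = -(1 + Q) = -1 - Q)
b(h, k) = -4 + 6*h (b(h, k) = 6*h - 4 = -4 + 6*h)
d(r) = -4/35 (d(r) = 4/((-4 + 6*(-4)) + (-1 - 1*6)) = 4/((-4 - 24) + (-1 - 6)) = 4/(-28 - 7) = 4/(-35) = 4*(-1/35) = -4/35)
d(0)**2 = (-4/35)**2 = 16/1225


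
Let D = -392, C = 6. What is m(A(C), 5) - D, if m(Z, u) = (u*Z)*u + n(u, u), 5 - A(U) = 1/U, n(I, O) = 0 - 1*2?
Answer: 3065/6 ≈ 510.83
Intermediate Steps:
n(I, O) = -2 (n(I, O) = 0 - 2 = -2)
A(U) = 5 - 1/U
m(Z, u) = -2 + Z*u² (m(Z, u) = (u*Z)*u - 2 = (Z*u)*u - 2 = Z*u² - 2 = -2 + Z*u²)
m(A(C), 5) - D = (-2 + (5 - 1/6)*5²) - 1*(-392) = (-2 + (5 - 1*⅙)*25) + 392 = (-2 + (5 - ⅙)*25) + 392 = (-2 + (29/6)*25) + 392 = (-2 + 725/6) + 392 = 713/6 + 392 = 3065/6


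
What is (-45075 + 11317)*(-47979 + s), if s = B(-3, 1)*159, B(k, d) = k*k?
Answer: 1571367384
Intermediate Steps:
B(k, d) = k**2
s = 1431 (s = (-3)**2*159 = 9*159 = 1431)
(-45075 + 11317)*(-47979 + s) = (-45075 + 11317)*(-47979 + 1431) = -33758*(-46548) = 1571367384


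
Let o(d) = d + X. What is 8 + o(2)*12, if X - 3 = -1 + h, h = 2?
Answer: 80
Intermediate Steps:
X = 4 (X = 3 + (-1 + 2) = 3 + 1 = 4)
o(d) = 4 + d (o(d) = d + 4 = 4 + d)
8 + o(2)*12 = 8 + (4 + 2)*12 = 8 + 6*12 = 8 + 72 = 80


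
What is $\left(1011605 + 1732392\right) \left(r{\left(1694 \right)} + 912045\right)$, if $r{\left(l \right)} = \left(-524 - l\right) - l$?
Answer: $2491914227601$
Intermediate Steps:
$r{\left(l \right)} = -524 - 2 l$
$\left(1011605 + 1732392\right) \left(r{\left(1694 \right)} + 912045\right) = \left(1011605 + 1732392\right) \left(\left(-524 - 3388\right) + 912045\right) = 2743997 \left(\left(-524 - 3388\right) + 912045\right) = 2743997 \left(-3912 + 912045\right) = 2743997 \cdot 908133 = 2491914227601$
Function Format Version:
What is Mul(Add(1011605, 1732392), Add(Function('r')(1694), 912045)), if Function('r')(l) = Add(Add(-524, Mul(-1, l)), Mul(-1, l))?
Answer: 2491914227601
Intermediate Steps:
Function('r')(l) = Add(-524, Mul(-2, l))
Mul(Add(1011605, 1732392), Add(Function('r')(1694), 912045)) = Mul(Add(1011605, 1732392), Add(Add(-524, Mul(-2, 1694)), 912045)) = Mul(2743997, Add(Add(-524, -3388), 912045)) = Mul(2743997, Add(-3912, 912045)) = Mul(2743997, 908133) = 2491914227601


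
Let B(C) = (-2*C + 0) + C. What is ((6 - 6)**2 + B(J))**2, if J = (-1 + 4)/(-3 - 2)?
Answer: 9/25 ≈ 0.36000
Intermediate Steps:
J = -3/5 (J = 3/(-5) = 3*(-1/5) = -3/5 ≈ -0.60000)
B(C) = -C (B(C) = -2*C + C = -C)
((6 - 6)**2 + B(J))**2 = ((6 - 6)**2 - 1*(-3/5))**2 = (0**2 + 3/5)**2 = (0 + 3/5)**2 = (3/5)**2 = 9/25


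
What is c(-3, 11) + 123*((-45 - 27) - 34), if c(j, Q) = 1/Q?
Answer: -143417/11 ≈ -13038.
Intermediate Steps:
c(-3, 11) + 123*((-45 - 27) - 34) = 1/11 + 123*((-45 - 27) - 34) = 1/11 + 123*(-72 - 34) = 1/11 + 123*(-106) = 1/11 - 13038 = -143417/11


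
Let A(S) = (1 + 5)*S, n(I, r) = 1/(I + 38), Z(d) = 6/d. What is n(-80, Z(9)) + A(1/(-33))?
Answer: -95/462 ≈ -0.20563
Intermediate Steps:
n(I, r) = 1/(38 + I)
A(S) = 6*S
n(-80, Z(9)) + A(1/(-33)) = 1/(38 - 80) + 6/(-33) = 1/(-42) + 6*(-1/33) = -1/42 - 2/11 = -95/462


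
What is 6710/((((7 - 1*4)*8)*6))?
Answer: 3355/72 ≈ 46.597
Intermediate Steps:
6710/((((7 - 1*4)*8)*6)) = 6710/((((7 - 4)*8)*6)) = 6710/(((3*8)*6)) = 6710/((24*6)) = 6710/144 = 6710*(1/144) = 3355/72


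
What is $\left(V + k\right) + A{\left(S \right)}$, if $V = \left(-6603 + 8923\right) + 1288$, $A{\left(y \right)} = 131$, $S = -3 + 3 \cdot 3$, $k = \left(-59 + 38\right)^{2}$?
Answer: $4180$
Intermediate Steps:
$k = 441$ ($k = \left(-21\right)^{2} = 441$)
$S = 6$ ($S = -3 + 9 = 6$)
$V = 3608$ ($V = 2320 + 1288 = 3608$)
$\left(V + k\right) + A{\left(S \right)} = \left(3608 + 441\right) + 131 = 4049 + 131 = 4180$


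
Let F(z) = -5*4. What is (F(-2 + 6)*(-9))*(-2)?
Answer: -360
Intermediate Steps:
F(z) = -20
(F(-2 + 6)*(-9))*(-2) = -20*(-9)*(-2) = 180*(-2) = -360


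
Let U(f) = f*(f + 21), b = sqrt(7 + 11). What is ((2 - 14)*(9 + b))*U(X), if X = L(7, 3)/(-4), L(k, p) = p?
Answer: 6561/4 + 2187*sqrt(2)/4 ≈ 2413.5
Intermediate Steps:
b = 3*sqrt(2) (b = sqrt(18) = 3*sqrt(2) ≈ 4.2426)
X = -3/4 (X = 3/(-4) = 3*(-1/4) = -3/4 ≈ -0.75000)
U(f) = f*(21 + f)
((2 - 14)*(9 + b))*U(X) = ((2 - 14)*(9 + 3*sqrt(2)))*(-3*(21 - 3/4)/4) = (-12*(9 + 3*sqrt(2)))*(-3/4*81/4) = (-108 - 36*sqrt(2))*(-243/16) = 6561/4 + 2187*sqrt(2)/4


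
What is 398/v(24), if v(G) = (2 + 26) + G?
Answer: 199/26 ≈ 7.6538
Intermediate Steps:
v(G) = 28 + G
398/v(24) = 398/(28 + 24) = 398/52 = 398*(1/52) = 199/26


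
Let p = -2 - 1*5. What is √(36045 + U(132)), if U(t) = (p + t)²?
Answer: √51670 ≈ 227.31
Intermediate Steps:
p = -7 (p = -2 - 5 = -7)
U(t) = (-7 + t)²
√(36045 + U(132)) = √(36045 + (-7 + 132)²) = √(36045 + 125²) = √(36045 + 15625) = √51670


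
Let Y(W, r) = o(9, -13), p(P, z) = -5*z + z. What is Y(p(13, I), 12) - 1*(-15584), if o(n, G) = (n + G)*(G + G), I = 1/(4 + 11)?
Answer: 15688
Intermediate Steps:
I = 1/15 ≈ 0.066667
p(P, z) = -4*z
o(n, G) = 2*G*(G + n) (o(n, G) = (G + n)*(2*G) = 2*G*(G + n))
Y(W, r) = 104 (Y(W, r) = 2*(-13)*(-13 + 9) = 2*(-13)*(-4) = 104)
Y(p(13, I), 12) - 1*(-15584) = 104 - 1*(-15584) = 104 + 15584 = 15688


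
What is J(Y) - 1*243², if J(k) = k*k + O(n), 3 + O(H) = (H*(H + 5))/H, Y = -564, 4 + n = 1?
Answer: 259046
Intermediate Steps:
n = -3 (n = -4 + 1 = -3)
O(H) = 2 + H (O(H) = -3 + (H*(H + 5))/H = -3 + (H*(5 + H))/H = -3 + (5 + H) = 2 + H)
J(k) = -1 + k² (J(k) = k*k + (2 - 3) = k² - 1 = -1 + k²)
J(Y) - 1*243² = (-1 + (-564)²) - 1*243² = (-1 + 318096) - 1*59049 = 318095 - 59049 = 259046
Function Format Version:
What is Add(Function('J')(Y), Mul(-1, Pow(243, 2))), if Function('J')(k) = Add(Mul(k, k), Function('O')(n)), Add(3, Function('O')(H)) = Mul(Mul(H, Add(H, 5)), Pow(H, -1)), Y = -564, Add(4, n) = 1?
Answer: 259046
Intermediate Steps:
n = -3 (n = Add(-4, 1) = -3)
Function('O')(H) = Add(2, H) (Function('O')(H) = Add(-3, Mul(Mul(H, Add(H, 5)), Pow(H, -1))) = Add(-3, Mul(Mul(H, Add(5, H)), Pow(H, -1))) = Add(-3, Add(5, H)) = Add(2, H))
Function('J')(k) = Add(-1, Pow(k, 2)) (Function('J')(k) = Add(Mul(k, k), Add(2, -3)) = Add(Pow(k, 2), -1) = Add(-1, Pow(k, 2)))
Add(Function('J')(Y), Mul(-1, Pow(243, 2))) = Add(Add(-1, Pow(-564, 2)), Mul(-1, Pow(243, 2))) = Add(Add(-1, 318096), Mul(-1, 59049)) = Add(318095, -59049) = 259046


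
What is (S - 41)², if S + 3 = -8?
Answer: 2704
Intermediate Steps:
S = -11 (S = -3 - 8 = -11)
(S - 41)² = (-11 - 41)² = (-52)² = 2704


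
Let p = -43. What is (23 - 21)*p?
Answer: -86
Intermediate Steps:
(23 - 21)*p = (23 - 21)*(-43) = 2*(-43) = -86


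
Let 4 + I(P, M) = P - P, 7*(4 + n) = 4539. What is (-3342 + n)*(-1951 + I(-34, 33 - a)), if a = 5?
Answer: 36916265/7 ≈ 5.2738e+6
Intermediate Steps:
n = 4511/7 (n = -4 + (⅐)*4539 = -4 + 4539/7 = 4511/7 ≈ 644.43)
I(P, M) = -4 (I(P, M) = -4 + (P - P) = -4 + 0 = -4)
(-3342 + n)*(-1951 + I(-34, 33 - a)) = (-3342 + 4511/7)*(-1951 - 4) = -18883/7*(-1955) = 36916265/7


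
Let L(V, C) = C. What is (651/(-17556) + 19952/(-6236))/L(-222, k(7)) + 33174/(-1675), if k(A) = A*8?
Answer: -2428307988531/122251791200 ≈ -19.863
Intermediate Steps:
k(A) = 8*A
(651/(-17556) + 19952/(-6236))/L(-222, k(7)) + 33174/(-1675) = (651/(-17556) + 19952/(-6236))/((8*7)) + 33174/(-1675) = (651*(-1/17556) + 19952*(-1/6236))/56 + 33174*(-1/1675) = (-31/836 - 4988/1559)*(1/56) - 33174/1675 = -4218297/1303324*1/56 - 33174/1675 = -4218297/72986144 - 33174/1675 = -2428307988531/122251791200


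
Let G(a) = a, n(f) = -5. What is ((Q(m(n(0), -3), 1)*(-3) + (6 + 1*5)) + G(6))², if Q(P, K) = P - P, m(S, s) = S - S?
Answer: 289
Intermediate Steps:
m(S, s) = 0
Q(P, K) = 0
((Q(m(n(0), -3), 1)*(-3) + (6 + 1*5)) + G(6))² = ((0*(-3) + (6 + 1*5)) + 6)² = ((0 + (6 + 5)) + 6)² = ((0 + 11) + 6)² = (11 + 6)² = 17² = 289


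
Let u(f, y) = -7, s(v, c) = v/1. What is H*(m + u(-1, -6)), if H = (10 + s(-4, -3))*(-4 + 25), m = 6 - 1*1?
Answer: -252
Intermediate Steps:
m = 5 (m = 6 - 1 = 5)
s(v, c) = v (s(v, c) = v*1 = v)
H = 126 (H = (10 - 4)*(-4 + 25) = 6*21 = 126)
H*(m + u(-1, -6)) = 126*(5 - 7) = 126*(-2) = -252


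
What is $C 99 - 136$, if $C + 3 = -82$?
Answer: $-8551$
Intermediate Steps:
$C = -85$ ($C = -3 - 82 = -85$)
$C 99 - 136 = \left(-85\right) 99 - 136 = -8415 - 136 = -8551$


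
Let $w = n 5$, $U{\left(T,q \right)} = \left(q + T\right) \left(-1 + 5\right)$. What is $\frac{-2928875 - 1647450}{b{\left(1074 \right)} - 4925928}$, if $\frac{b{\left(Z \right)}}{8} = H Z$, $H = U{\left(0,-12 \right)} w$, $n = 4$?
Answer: $\frac{4576325}{13174248} \approx 0.34737$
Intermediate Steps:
$U{\left(T,q \right)} = 4 T + 4 q$ ($U{\left(T,q \right)} = \left(T + q\right) 4 = 4 T + 4 q$)
$w = 20$ ($w = 4 \cdot 5 = 20$)
$H = -960$ ($H = \left(4 \cdot 0 + 4 \left(-12\right)\right) 20 = \left(0 - 48\right) 20 = \left(-48\right) 20 = -960$)
$b{\left(Z \right)} = - 7680 Z$ ($b{\left(Z \right)} = 8 \left(- 960 Z\right) = - 7680 Z$)
$\frac{-2928875 - 1647450}{b{\left(1074 \right)} - 4925928} = \frac{-2928875 - 1647450}{\left(-7680\right) 1074 - 4925928} = - \frac{4576325}{-8248320 - 4925928} = - \frac{4576325}{-13174248} = \left(-4576325\right) \left(- \frac{1}{13174248}\right) = \frac{4576325}{13174248}$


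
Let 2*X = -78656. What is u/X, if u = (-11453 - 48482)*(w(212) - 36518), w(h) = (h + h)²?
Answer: 4293084115/19664 ≈ 2.1832e+5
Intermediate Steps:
w(h) = 4*h² (w(h) = (2*h)² = 4*h²)
X = -39328 (X = (½)*(-78656) = -39328)
u = -8586168230 (u = (-11453 - 48482)*(4*212² - 36518) = -59935*(4*44944 - 36518) = -59935*(179776 - 36518) = -59935*143258 = -8586168230)
u/X = -8586168230/(-39328) = -8586168230*(-1/39328) = 4293084115/19664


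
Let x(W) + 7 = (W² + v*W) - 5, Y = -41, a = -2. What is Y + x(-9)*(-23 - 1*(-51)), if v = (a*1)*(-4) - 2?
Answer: 379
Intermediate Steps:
v = 6 (v = -2*1*(-4) - 2 = -2*(-4) - 2 = 8 - 2 = 6)
x(W) = -12 + W² + 6*W (x(W) = -7 + ((W² + 6*W) - 5) = -7 + (-5 + W² + 6*W) = -12 + W² + 6*W)
Y + x(-9)*(-23 - 1*(-51)) = -41 + (-12 + (-9)² + 6*(-9))*(-23 - 1*(-51)) = -41 + (-12 + 81 - 54)*(-23 + 51) = -41 + 15*28 = -41 + 420 = 379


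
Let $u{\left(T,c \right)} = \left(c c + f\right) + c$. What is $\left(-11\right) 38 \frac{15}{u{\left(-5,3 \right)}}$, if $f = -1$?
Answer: $-570$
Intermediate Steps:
$u{\left(T,c \right)} = -1 + c + c^{2}$ ($u{\left(T,c \right)} = \left(c c - 1\right) + c = \left(c^{2} - 1\right) + c = \left(-1 + c^{2}\right) + c = -1 + c + c^{2}$)
$\left(-11\right) 38 \frac{15}{u{\left(-5,3 \right)}} = \left(-11\right) 38 \frac{15}{-1 + 3 + 3^{2}} = - 418 \frac{15}{-1 + 3 + 9} = - 418 \cdot \frac{15}{11} = - 418 \cdot 15 \cdot \frac{1}{11} = \left(-418\right) \frac{15}{11} = -570$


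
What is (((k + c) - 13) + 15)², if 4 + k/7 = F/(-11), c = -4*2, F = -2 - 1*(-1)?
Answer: 134689/121 ≈ 1113.1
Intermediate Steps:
F = -1 (F = -2 + 1 = -1)
c = -8
k = -301/11 (k = -28 + 7*(-1/(-11)) = -28 + 7*(-1/11*(-1)) = -28 + 7*(1/11) = -28 + 7/11 = -301/11 ≈ -27.364)
(((k + c) - 13) + 15)² = (((-301/11 - 8) - 13) + 15)² = ((-389/11 - 13) + 15)² = (-532/11 + 15)² = (-367/11)² = 134689/121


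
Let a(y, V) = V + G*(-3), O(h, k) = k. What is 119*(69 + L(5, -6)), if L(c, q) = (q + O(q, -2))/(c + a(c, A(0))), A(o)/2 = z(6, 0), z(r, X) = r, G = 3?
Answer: 8092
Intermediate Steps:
A(o) = 12 (A(o) = 2*6 = 12)
a(y, V) = -9 + V (a(y, V) = V + 3*(-3) = V - 9 = -9 + V)
L(c, q) = (-2 + q)/(3 + c) (L(c, q) = (q - 2)/(c + (-9 + 12)) = (-2 + q)/(c + 3) = (-2 + q)/(3 + c))
119*(69 + L(5, -6)) = 119*(69 + (-2 - 6)/(3 + 5)) = 119*(69 - 8/8) = 119*(69 + (1/8)*(-8)) = 119*(69 - 1) = 119*68 = 8092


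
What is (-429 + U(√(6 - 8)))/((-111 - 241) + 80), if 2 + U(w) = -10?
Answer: 441/272 ≈ 1.6213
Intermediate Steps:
U(w) = -12 (U(w) = -2 - 10 = -12)
(-429 + U(√(6 - 8)))/((-111 - 241) + 80) = (-429 - 12)/((-111 - 241) + 80) = -441/(-352 + 80) = -441/(-272) = -441*(-1/272) = 441/272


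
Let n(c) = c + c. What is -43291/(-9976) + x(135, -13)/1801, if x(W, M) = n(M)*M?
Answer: 81338979/17966776 ≈ 4.5272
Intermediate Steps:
n(c) = 2*c
x(W, M) = 2*M**2 (x(W, M) = (2*M)*M = 2*M**2)
-43291/(-9976) + x(135, -13)/1801 = -43291/(-9976) + (2*(-13)**2)/1801 = -43291*(-1/9976) + (2*169)*(1/1801) = 43291/9976 + 338*(1/1801) = 43291/9976 + 338/1801 = 81338979/17966776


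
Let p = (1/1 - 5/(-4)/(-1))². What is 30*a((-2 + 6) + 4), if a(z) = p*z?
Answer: 15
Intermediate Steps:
p = 1/16 (p = (1*1 - 5*(-¼)*(-1))² = (1 + (5/4)*(-1))² = (1 - 5/4)² = (-¼)² = 1/16 ≈ 0.062500)
a(z) = z/16
30*a((-2 + 6) + 4) = 30*(((-2 + 6) + 4)/16) = 30*((4 + 4)/16) = 30*((1/16)*8) = 30*(½) = 15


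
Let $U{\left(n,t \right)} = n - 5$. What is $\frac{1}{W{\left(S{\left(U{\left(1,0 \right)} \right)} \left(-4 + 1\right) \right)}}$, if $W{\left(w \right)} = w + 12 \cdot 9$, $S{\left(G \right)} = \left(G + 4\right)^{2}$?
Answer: $\frac{1}{108} \approx 0.0092593$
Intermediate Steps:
$U{\left(n,t \right)} = -5 + n$
$S{\left(G \right)} = \left(4 + G\right)^{2}$
$W{\left(w \right)} = 108 + w$ ($W{\left(w \right)} = w + 108 = 108 + w$)
$\frac{1}{W{\left(S{\left(U{\left(1,0 \right)} \right)} \left(-4 + 1\right) \right)}} = \frac{1}{108 + \left(4 + \left(-5 + 1\right)\right)^{2} \left(-4 + 1\right)} = \frac{1}{108 + \left(4 - 4\right)^{2} \left(-3\right)} = \frac{1}{108 + 0^{2} \left(-3\right)} = \frac{1}{108 + 0 \left(-3\right)} = \frac{1}{108 + 0} = \frac{1}{108}$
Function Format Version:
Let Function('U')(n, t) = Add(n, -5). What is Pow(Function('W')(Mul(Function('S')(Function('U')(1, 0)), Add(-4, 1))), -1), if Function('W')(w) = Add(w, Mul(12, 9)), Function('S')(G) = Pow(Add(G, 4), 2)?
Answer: Rational(1, 108) ≈ 0.0092593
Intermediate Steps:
Function('U')(n, t) = Add(-5, n)
Function('S')(G) = Pow(Add(4, G), 2)
Function('W')(w) = Add(108, w) (Function('W')(w) = Add(w, 108) = Add(108, w))
Pow(Function('W')(Mul(Function('S')(Function('U')(1, 0)), Add(-4, 1))), -1) = Pow(Add(108, Mul(Pow(Add(4, Add(-5, 1)), 2), Add(-4, 1))), -1) = Pow(Add(108, Mul(Pow(Add(4, -4), 2), -3)), -1) = Pow(Add(108, Mul(Pow(0, 2), -3)), -1) = Pow(Add(108, Mul(0, -3)), -1) = Pow(Add(108, 0), -1) = Pow(108, -1) = Rational(1, 108)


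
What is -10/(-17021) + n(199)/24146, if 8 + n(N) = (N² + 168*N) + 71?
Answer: 622204238/205494533 ≈ 3.0278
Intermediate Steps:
n(N) = 63 + N² + 168*N (n(N) = -8 + ((N² + 168*N) + 71) = -8 + (71 + N² + 168*N) = 63 + N² + 168*N)
-10/(-17021) + n(199)/24146 = -10/(-17021) + (63 + 199² + 168*199)/24146 = -10*(-1/17021) + (63 + 39601 + 33432)*(1/24146) = 10/17021 + 73096*(1/24146) = 10/17021 + 36548/12073 = 622204238/205494533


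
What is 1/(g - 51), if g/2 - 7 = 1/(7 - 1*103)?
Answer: -48/1777 ≈ -0.027012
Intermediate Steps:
g = 671/48 (g = 14 + 2/(7 - 1*103) = 14 + 2/(7 - 103) = 14 + 2/(-96) = 14 + 2*(-1/96) = 14 - 1/48 = 671/48 ≈ 13.979)
1/(g - 51) = 1/(671/48 - 51) = 1/(-1777/48) = -48/1777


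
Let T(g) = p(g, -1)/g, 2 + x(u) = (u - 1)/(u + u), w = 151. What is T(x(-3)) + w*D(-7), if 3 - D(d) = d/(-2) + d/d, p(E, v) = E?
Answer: -451/2 ≈ -225.50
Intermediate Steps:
D(d) = 2 + d/2 (D(d) = 3 - (d/(-2) + d/d) = 3 - (d*(-½) + 1) = 3 - (-d/2 + 1) = 3 - (1 - d/2) = 3 + (-1 + d/2) = 2 + d/2)
x(u) = -2 + (-1 + u)/(2*u) (x(u) = -2 + (u - 1)/(u + u) = -2 + (-1 + u)/((2*u)) = -2 + (-1 + u)*(1/(2*u)) = -2 + (-1 + u)/(2*u))
T(g) = 1 (T(g) = g/g = 1)
T(x(-3)) + w*D(-7) = 1 + 151*(2 + (½)*(-7)) = 1 + 151*(2 - 7/2) = 1 + 151*(-3/2) = 1 - 453/2 = -451/2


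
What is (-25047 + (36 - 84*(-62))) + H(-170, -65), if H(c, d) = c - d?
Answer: -19908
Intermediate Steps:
(-25047 + (36 - 84*(-62))) + H(-170, -65) = (-25047 + (36 - 84*(-62))) + (-170 - 1*(-65)) = (-25047 + (36 + 5208)) + (-170 + 65) = (-25047 + 5244) - 105 = -19803 - 105 = -19908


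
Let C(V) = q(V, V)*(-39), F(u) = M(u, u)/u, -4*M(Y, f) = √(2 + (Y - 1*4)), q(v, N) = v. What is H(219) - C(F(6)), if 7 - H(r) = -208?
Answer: 847/4 ≈ 211.75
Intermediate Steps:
H(r) = 215 (H(r) = 7 - 1*(-208) = 7 + 208 = 215)
M(Y, f) = -√(-2 + Y)/4 (M(Y, f) = -√(2 + (Y - 1*4))/4 = -√(2 + (Y - 4))/4 = -√(2 + (-4 + Y))/4 = -√(-2 + Y)/4)
F(u) = -√(-2 + u)/(4*u) (F(u) = (-√(-2 + u)/4)/u = -√(-2 + u)/(4*u))
C(V) = -39*V (C(V) = V*(-39) = -39*V)
H(219) - C(F(6)) = 215 - (-39)*(-¼*√(-2 + 6)/6) = 215 - (-39)*(-¼*⅙*√4) = 215 - (-39)*(-¼*⅙*2) = 215 - (-39)*(-1)/12 = 215 - 1*13/4 = 215 - 13/4 = 847/4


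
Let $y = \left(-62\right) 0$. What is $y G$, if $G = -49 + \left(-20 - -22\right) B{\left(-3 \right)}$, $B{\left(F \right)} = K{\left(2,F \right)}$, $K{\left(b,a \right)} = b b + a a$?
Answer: $0$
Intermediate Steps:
$K{\left(b,a \right)} = a^{2} + b^{2}$ ($K{\left(b,a \right)} = b^{2} + a^{2} = a^{2} + b^{2}$)
$B{\left(F \right)} = 4 + F^{2}$ ($B{\left(F \right)} = F^{2} + 2^{2} = F^{2} + 4 = 4 + F^{2}$)
$y = 0$
$G = -23$ ($G = -49 + \left(-20 - -22\right) \left(4 + \left(-3\right)^{2}\right) = -49 + \left(-20 + 22\right) \left(4 + 9\right) = -49 + 2 \cdot 13 = -49 + 26 = -23$)
$y G = 0 \left(-23\right) = 0$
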